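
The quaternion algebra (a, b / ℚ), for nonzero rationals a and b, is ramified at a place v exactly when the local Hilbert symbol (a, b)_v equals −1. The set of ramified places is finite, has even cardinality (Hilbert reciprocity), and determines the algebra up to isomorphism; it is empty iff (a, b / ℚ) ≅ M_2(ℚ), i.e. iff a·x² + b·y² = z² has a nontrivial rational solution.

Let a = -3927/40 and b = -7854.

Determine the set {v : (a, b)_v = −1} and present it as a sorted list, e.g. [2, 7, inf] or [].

Mod squares: a ≡ -39270, b ≡ -7854. Check v ∈ {∞, 2, 3, 5, 7, 11, 17}.
v=11: a=11^1·(≡4), b=11^1·(≡1) mod 11; (4|11)=+1, (1|11)=+1; (−1)^{1·1·5}·(+1)^1·(+1)^1 = -1.
v=17: a=17^1·(≡4), b=17^1·(≡14) mod 17; (4|17)=+1, (14|17)=-1; (−1)^{1·1·8}·(+1)^1·(-1)^1 = -1.
v=7: a=7^1·(≡4), b=7^1·(≡5) mod 7; (4|7)=+1, (5|7)=-1; (−1)^{1·1·3}·(+1)^1·(-1)^1 = +1.
v=3: a=3^1·(≡2), b=3^1·(≡1) mod 3; (2|3)=-1, (1|3)=+1; (−1)^{1·1·1}·(-1)^1·(+1)^1 = +1.
v=∞: -39270 < 0 and -7854 < 0  ⇒  (a,b)_∞ = -1.
v=2: v_2(a)=-3, v_2(b)=1; units ≡ 5, 1 (mod 8); ε·ε+αω+βω = 0·0+-3·0+1·1 ≡ 1  ⇒  (a,b)_2 = -1.
v=5: a=5^-1·(≡1), b=5^0·(≡1) mod 5; (1|5)=+1, (1|5)=+1; (−1)^{-1·0·2}·(+1)^0·(+1)^-1 = +1.
Ram(-39270, -7854) = {2, 11, 17, ∞}; no ℚ_2-point on the conic.

[2, 11, 17, inf]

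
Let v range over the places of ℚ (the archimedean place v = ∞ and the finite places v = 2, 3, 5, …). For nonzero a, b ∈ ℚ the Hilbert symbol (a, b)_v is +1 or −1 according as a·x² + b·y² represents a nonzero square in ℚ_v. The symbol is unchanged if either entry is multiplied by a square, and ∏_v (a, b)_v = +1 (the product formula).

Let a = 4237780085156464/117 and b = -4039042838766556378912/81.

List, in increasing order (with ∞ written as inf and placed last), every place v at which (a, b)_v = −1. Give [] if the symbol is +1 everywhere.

[11, 13, 17, 29]

Mod squares: a ≡ 403, b ≡ -75922. Check v ∈ {∞, 2, 3, 7, 11, 13, 17, 29, 31}.
v=2: v_2(a)=4, v_2(b)=5; units ≡ 3, 7 (mod 8); ε·ε+αω+βω = 1·1+4·0+5·1 ≡ 0  ⇒  (a,b)_2 = +1.
v=3: a=3^-2·(≡1), b=3^-4·(≡2) mod 3; (1|3)=+1, (2|3)=-1; (−1)^{-2·-4·1}·(+1)^-4·(-1)^-2 = +1.
v=7: a=7^4·(≡4), b=7^7·(≡2) mod 7; (4|7)=+1, (2|7)=+1; (−1)^{4·7·3}·(+1)^7·(+1)^4 = +1.
v=∞: 403 > 0 and -75922 < 0  ⇒  (a,b)_∞ = +1.
v=13: a=13^-1·(≡6), b=13^0·(≡5) mod 13; (6|13)=-1, (5|13)=-1; (−1)^{-1·0·6}·(-1)^0·(-1)^-1 = -1.
v=11: a=11^4·(≡8), b=11^3·(≡7) mod 11; (8|11)=-1, (7|11)=-1; (−1)^{4·3·5}·(-1)^3·(-1)^4 = -1.
v=17: a=17^2·(≡12), b=17^3·(≡5) mod 17; (12|17)=-1, (5|17)=-1; (−1)^{2·3·8}·(-1)^3·(-1)^2 = -1.
v=29: a=29^2·(≡15), b=29^3·(≡15) mod 29; (15|29)=-1, (15|29)=-1; (−1)^{2·3·14}·(-1)^3·(-1)^2 = -1.
v=31: a=31^1·(≡12), b=31^2·(≡2) mod 31; (12|31)=-1, (2|31)=+1; (−1)^{1·2·15}·(-1)^2·(+1)^1 = +1.
Ram(403, -75922) = {11, 13, 17, 29}; no ℚ_11-point on the conic.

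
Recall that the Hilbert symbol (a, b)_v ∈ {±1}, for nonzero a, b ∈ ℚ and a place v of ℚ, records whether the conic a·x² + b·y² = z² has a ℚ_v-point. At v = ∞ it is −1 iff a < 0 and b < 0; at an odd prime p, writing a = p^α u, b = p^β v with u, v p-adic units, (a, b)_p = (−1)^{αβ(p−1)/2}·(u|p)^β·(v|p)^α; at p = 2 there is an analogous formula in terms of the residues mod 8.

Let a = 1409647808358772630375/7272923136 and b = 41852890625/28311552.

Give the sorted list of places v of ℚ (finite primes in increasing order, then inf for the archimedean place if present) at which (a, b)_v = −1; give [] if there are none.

[2, 3, 5, 23]

Mod squares: a ≡ 406410, b ≡ 195. Check v ∈ {∞, 2, 3, 5, 7, 13, 17, 19, 23, 29, 31}.
v=23: a=23^1·(≡6), b=23^0·(≡17) mod 23; (6|23)=+1, (17|23)=-1; (−1)^{1·0·11}·(+1)^0·(-1)^1 = -1.
v=19: a=19^1·(≡10), b=19^0·(≡6) mod 19; (10|19)=-1, (6|19)=+1; (−1)^{1·0·9}·(-1)^0·(+1)^1 = +1.
v=17: a=17^-2·(≡15), b=17^0·(≡4) mod 17; (15|17)=+1, (4|17)=+1; (−1)^{-2·0·8}·(+1)^0·(+1)^-2 = +1.
v=29: a=29^6·(≡9), b=29^2·(≡17) mod 29; (9|29)=+1, (17|29)=-1; (−1)^{6·2·14}·(+1)^2·(-1)^6 = +1.
v=5: a=5^3·(≡3), b=5^7·(≡1) mod 5; (3|5)=-1, (1|5)=+1; (−1)^{3·7·2}·(-1)^7·(+1)^3 = -1.
v=3: a=3^-1·(≡2), b=3^-3·(≡2) mod 3; (2|3)=-1, (2|3)=-1; (−1)^{-1·-3·1}·(-1)^-3·(-1)^-1 = -1.
v=7: a=7^2·(≡4), b=7^2·(≡3) mod 7; (4|7)=+1, (3|7)=-1; (−1)^{2·2·3}·(+1)^2·(-1)^2 = +1.
v=∞: 406410 > 0 and 195 > 0  ⇒  (a,b)_∞ = +1.
v=31: a=31^1·(≡20), b=31^0·(≡8) mod 31; (20|31)=+1, (8|31)=+1; (−1)^{1·0·15}·(+1)^0·(+1)^1 = +1.
v=2: v_2(a)=-23, v_2(b)=-20; units ≡ 5, 3 (mod 8); ε·ε+αω+βω = 0·1+-23·1+-20·1 ≡ 1  ⇒  (a,b)_2 = -1.
v=13: a=13^4·(≡12), b=13^1·(≡2) mod 13; (12|13)=+1, (2|13)=-1; (−1)^{4·1·6}·(+1)^1·(-1)^4 = +1.
(406410, 195 / ℚ) ramifies at {2, 3, 5, 23}: a division algebra.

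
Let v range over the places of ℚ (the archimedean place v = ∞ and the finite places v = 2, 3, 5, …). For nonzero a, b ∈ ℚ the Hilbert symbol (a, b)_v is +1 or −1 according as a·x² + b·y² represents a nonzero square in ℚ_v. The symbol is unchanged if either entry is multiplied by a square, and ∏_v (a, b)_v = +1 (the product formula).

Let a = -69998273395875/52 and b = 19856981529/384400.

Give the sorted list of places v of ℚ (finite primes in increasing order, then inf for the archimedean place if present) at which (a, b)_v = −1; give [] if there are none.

[13, 17, 29, 41]

Mod squares: a ≡ -14452295, b ≡ 124729. Check v ∈ {∞, 2, 3, 5, 7, 11, 13, 17, 19, 23, 29, 31, 41}.
v=3: a=3^2·(≡1), b=3^2·(≡1) mod 3; (1|3)=+1, (1|3)=+1; (−1)^{2·2·1}·(+1)^2·(+1)^2 = +1.
v=29: a=29^1·(≡12), b=29^1·(≡7) mod 29; (12|29)=-1, (7|29)=+1; (−1)^{1·1·14}·(-1)^1·(+1)^1 = -1.
v=23: a=23^4·(≡16), b=23^1·(≡2) mod 23; (16|23)=+1, (2|23)=+1; (−1)^{4·1·11}·(+1)^1·(+1)^4 = +1.
v=17: a=17^1·(≡13), b=17^1·(≡10) mod 17; (13|17)=+1, (10|17)=-1; (−1)^{1·1·8}·(+1)^1·(-1)^1 = -1.
v=∞: -14452295 < 0 and 124729 > 0  ⇒  (a,b)_∞ = +1.
v=7: a=7^0·(≡5), b=7^2·(≡5) mod 7; (5|7)=-1, (5|7)=-1; (−1)^{0·2·3}·(-1)^2·(-1)^0 = +1.
v=41: a=41^1·(≡40), b=41^0·(≡6) mod 41; (40|41)=+1, (6|41)=-1; (−1)^{1·0·20}·(+1)^0·(-1)^1 = -1.
v=5: a=5^3·(≡4), b=5^-2·(≡4) mod 5; (4|5)=+1, (4|5)=+1; (−1)^{3·-2·2}·(+1)^-2·(+1)^3 = +1.
v=31: a=31^0·(≡21), b=31^-2·(≡18) mod 31; (21|31)=-1, (18|31)=+1; (−1)^{0·-2·15}·(-1)^-2·(+1)^0 = +1.
v=2: v_2(a)=-2, v_2(b)=-4; units ≡ 1, 1 (mod 8); ε·ε+αω+βω = 0·0+-2·0+-4·0 ≡ 0  ⇒  (a,b)_2 = +1.
v=19: a=19^0·(≡17), b=19^2·(≡3) mod 19; (17|19)=+1, (3|19)=-1; (−1)^{0·2·9}·(+1)^2·(-1)^0 = +1.
v=13: a=13^-1·(≡5), b=13^0·(≡7) mod 13; (5|13)=-1, (7|13)=-1; (−1)^{-1·0·6}·(-1)^0·(-1)^-1 = -1.
v=11: a=11^1·(≡6), b=11^1·(≡3) mod 11; (6|11)=-1, (3|11)=+1; (−1)^{1·1·5}·(-1)^1·(+1)^1 = +1.
(-14452295, 124729 / ℚ) ramifies at {13, 17, 29, 41}: a division algebra.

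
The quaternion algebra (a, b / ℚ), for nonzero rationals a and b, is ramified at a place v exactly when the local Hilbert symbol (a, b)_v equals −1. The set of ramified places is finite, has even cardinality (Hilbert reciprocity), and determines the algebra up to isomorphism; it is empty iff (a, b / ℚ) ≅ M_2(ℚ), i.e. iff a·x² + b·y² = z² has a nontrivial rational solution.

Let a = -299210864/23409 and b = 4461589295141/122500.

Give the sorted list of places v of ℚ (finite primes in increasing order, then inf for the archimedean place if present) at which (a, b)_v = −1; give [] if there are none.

[23, 53]

Mod squares: a ≡ -35351, b ≡ 15943301. Check v ∈ {∞, 2, 3, 5, 7, 11, 17, 23, 29, 41, 53}.
v=3: a=3^-4·(≡1), b=3^0·(≡2) mod 3; (1|3)=+1, (2|3)=-1; (−1)^{-4·0·1}·(+1)^0·(-1)^-4 = +1.
v=41: a=41^0·(≡40), b=41^1·(≡7) mod 41; (40|41)=+1, (7|41)=-1; (−1)^{0·1·20}·(+1)^1·(-1)^0 = +1.
v=5: a=5^0·(≡4), b=5^-4·(≡1) mod 5; (4|5)=+1, (1|5)=+1; (−1)^{0·-4·2}·(+1)^-4·(+1)^0 = +1.
v=7: a=7^0·(≡6), b=7^-2·(≡6) mod 7; (6|7)=-1, (6|7)=-1; (−1)^{0·-2·3}·(-1)^-2·(-1)^0 = +1.
v=17: a=17^-2·(≡13), b=17^0·(≡9) mod 17; (13|17)=+1, (9|17)=+1; (−1)^{-2·0·8}·(+1)^0·(+1)^-2 = +1.
v=∞: -35351 < 0 and 15943301 > 0  ⇒  (a,b)_∞ = +1.
v=53: a=53^1·(≡2), b=53^1·(≡43) mod 53; (2|53)=-1, (43|53)=+1; (−1)^{1·1·26}·(-1)^1·(+1)^1 = -1.
v=23: a=23^3·(≡1), b=23^5·(≡18) mod 23; (1|23)=+1, (18|23)=+1; (−1)^{3·5·11}·(+1)^5·(+1)^3 = -1.
v=29: a=29^1·(≡20), b=29^1·(≡22) mod 29; (20|29)=+1, (22|29)=+1; (−1)^{1·1·14}·(+1)^1·(+1)^1 = +1.
v=2: v_2(a)=4, v_2(b)=-2; units ≡ 1, 5 (mod 8); ε·ε+αω+βω = 0·0+4·1+-2·0 ≡ 0  ⇒  (a,b)_2 = +1.
v=11: a=11^0·(≡4), b=11^1·(≡5) mod 11; (4|11)=+1, (5|11)=+1; (−1)^{0·1·5}·(+1)^1·(+1)^0 = +1.
|Ram(-35351, 15943301)| = 2, even; anisotropic at {23, 53}.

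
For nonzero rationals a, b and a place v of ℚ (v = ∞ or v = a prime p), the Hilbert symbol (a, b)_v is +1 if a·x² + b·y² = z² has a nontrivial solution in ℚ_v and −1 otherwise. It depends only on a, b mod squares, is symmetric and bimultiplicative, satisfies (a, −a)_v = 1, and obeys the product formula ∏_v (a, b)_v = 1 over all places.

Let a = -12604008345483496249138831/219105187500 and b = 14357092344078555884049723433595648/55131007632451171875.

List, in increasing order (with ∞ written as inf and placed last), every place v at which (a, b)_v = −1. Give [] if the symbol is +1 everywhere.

(a, b) ≡ (-74613, 969) mod (ℚ^×)²; places V = {2, 3, 5, 7, 11, 13, 17, 19, 23, 29, 47, 59, ∞}.
(a,b)_19: α=1, u≡9; β=1, v≡8 (mod 19); (9|19)=+1, (8|19)=-1; sign (−1)^1·+1^1·-1^1 = +1.
(a,b)_47: α=-2, u≡23; β=-4, v≡35 (mod 47); (23|47)=-1, (35|47)=-1; sign (−1)^0·-1^-4·-1^-2 = +1.
(a,b)_5: α=-6, u≡2; β=-10, v≡1 (mod 5); (2|5)=-1, (1|5)=+1; sign (−1)^0·-1^-10·+1^-6 = +1.
(a,b)_23: α=-2, u≡20; β=-2, v≡8 (mod 23); (20|23)=-1, (8|23)=+1; sign (−1)^0·-1^-2·+1^-2 = +1.
(a,b)_29: α=4, u≡1; β=6, v≡8 (mod 29); (1|29)=+1, (8|29)=-1; sign (−1)^0·+1^6·-1^4 = +1.
(a,b)_2: α=-2, β=8; u≡3, v≡1 (mod 8); ε(u)ε(v)=1·0, αω(v)=-2·0, βω(u)=8·1; sum ≡ 0  ⇒  +1.
(a,b)_13: α=4, u≡6; β=4, v≡8 (mod 13); (6|13)=-1, (8|13)=-1; sign (−1)^0·-1^4·-1^4 = +1.
(a,b)_∞: sgn(-74613)=−, sgn(969)=+, so +1.
(a,b)_17: α=3, u≡7; β=5, v≡3 (mod 17); (7|17)=-1, (3|17)=-1; sign (−1)^0·-1^5·-1^3 = +1.
(a,b)_59: α=0, u≡53; β=2, v≡4 (mod 59); (53|59)=+1, (4|59)=+1; sign (−1)^0·+1^2·+1^0 = +1.
(a,b)_11: α=7, u≡3; β=4, v≡9 (mod 11); (3|11)=+1, (9|11)=+1; sign (−1)^0·+1^4·+1^7 = +1.
(a,b)_3: α=-1, u≡2; β=-7, v≡2 (mod 3); (2|3)=-1, (2|3)=-1; sign (−1)^1·-1^-7·-1^-1 = -1.
(a,b)_7: α=3, u≡2; β=4, v≡5 (mod 7); (2|7)=+1, (5|7)=-1; sign (−1)^0·+1^4·-1^3 = -1.
|Ram(-74613, 969)| = 2, even; anisotropic at {3, 7}.

[3, 7]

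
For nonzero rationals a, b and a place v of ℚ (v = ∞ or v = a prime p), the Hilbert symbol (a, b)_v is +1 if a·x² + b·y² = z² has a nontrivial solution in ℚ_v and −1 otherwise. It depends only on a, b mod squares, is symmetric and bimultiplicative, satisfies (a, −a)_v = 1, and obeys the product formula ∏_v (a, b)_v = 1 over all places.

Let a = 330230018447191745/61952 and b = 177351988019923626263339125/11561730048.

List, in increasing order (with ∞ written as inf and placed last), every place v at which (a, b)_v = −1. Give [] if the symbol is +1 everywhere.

[2, 5, 37, 41]

Mod squares: a ≡ 11890, b ≡ 10730. Check v ∈ {∞, 2, 3, 5, 7, 11, 17, 29, 37, 41}.
v=17: a=17^6·(≡14), b=17^8·(≡6) mod 17; (14|17)=-1, (6|17)=-1; (−1)^{6·8·8}·(-1)^8·(-1)^6 = +1.
v=3: a=3^0·(≡1), b=3^-6·(≡2) mod 3; (1|3)=+1, (2|3)=-1; (−1)^{0·-6·1}·(+1)^-6·(-1)^0 = +1.
v=∞: 11890 > 0 and 10730 > 0  ⇒  (a,b)_∞ = +1.
v=11: a=11^-2·(≡6), b=11^-2·(≡3) mod 11; (6|11)=-1, (3|11)=+1; (−1)^{-2·-2·5}·(-1)^-2·(+1)^-2 = +1.
v=29: a=29^1·(≡16), b=29^1·(≡4) mod 29; (16|29)=+1, (4|29)=+1; (−1)^{1·1·14}·(+1)^1·(+1)^1 = +1.
v=5: a=5^1·(≡2), b=5^3·(≡1) mod 5; (2|5)=-1, (1|5)=+1; (−1)^{1·3·2}·(-1)^3·(+1)^1 = -1.
v=2: v_2(a)=-9, v_2(b)=-17; units ≡ 1, 5 (mod 8); ε·ε+αω+βω = 0·0+-9·1+-17·0 ≡ 1  ⇒  (a,b)_2 = -1.
v=7: a=7^0·(≡4), b=7^2·(≡5) mod 7; (4|7)=+1, (5|7)=-1; (−1)^{0·2·3}·(+1)^2·(-1)^0 = +1.
v=37: a=37^2·(≡5), b=37^3·(≡29) mod 37; (5|37)=-1, (29|37)=-1; (−1)^{2·3·18}·(-1)^3·(-1)^2 = -1.
v=41: a=41^3·(≡28), b=41^4·(≡24) mod 41; (28|41)=-1, (24|41)=-1; (−1)^{3·4·20}·(-1)^4·(-1)^3 = -1.
(11890, 10730 / ℚ) ramifies at {2, 5, 37, 41}: a division algebra.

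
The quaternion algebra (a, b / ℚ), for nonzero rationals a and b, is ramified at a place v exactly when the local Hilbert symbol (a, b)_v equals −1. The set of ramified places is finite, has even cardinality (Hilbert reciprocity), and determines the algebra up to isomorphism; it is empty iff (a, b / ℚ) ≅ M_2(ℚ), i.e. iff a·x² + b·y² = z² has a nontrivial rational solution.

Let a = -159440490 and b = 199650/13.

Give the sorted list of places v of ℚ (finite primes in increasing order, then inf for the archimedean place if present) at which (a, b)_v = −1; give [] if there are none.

[3, 5]

Mod squares: a ≡ -10, b ≡ 858. Check v ∈ {∞, 2, 3, 5, 11, 13}.
v=3: a=3^2·(≡2), b=3^1·(≡1) mod 3; (2|3)=-1, (1|3)=+1; (−1)^{2·1·1}·(-1)^1·(+1)^2 = -1.
v=11: a=11^6·(≡9), b=11^3·(≡9) mod 11; (9|11)=+1, (9|11)=+1; (−1)^{6·3·5}·(+1)^3·(+1)^6 = +1.
v=5: a=5^1·(≡2), b=5^2·(≡2) mod 5; (2|5)=-1, (2|5)=-1; (−1)^{1·2·2}·(-1)^2·(-1)^1 = -1.
v=2: v_2(a)=1, v_2(b)=1; units ≡ 3, 5 (mod 8); ε·ε+αω+βω = 1·0+1·1+1·1 ≡ 0  ⇒  (a,b)_2 = +1.
v=∞: -10 < 0 and 858 > 0  ⇒  (a,b)_∞ = +1.
v=13: a=13^0·(≡12), b=13^-1·(≡9) mod 13; (12|13)=+1, (9|13)=+1; (−1)^{0·-1·6}·(+1)^-1·(+1)^0 = +1.
(-10, 858 / ℚ) ramifies at {3, 5}: a division algebra.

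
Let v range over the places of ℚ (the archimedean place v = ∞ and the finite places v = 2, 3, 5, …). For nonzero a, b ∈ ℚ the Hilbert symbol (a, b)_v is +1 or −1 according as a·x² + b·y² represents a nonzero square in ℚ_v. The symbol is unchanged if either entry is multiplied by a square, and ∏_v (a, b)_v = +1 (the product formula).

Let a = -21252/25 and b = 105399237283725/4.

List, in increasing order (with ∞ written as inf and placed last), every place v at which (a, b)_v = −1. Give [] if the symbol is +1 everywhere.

[11, 23]

(a, b) ≡ (-5313, 21) mod (ℚ^×)²; places V = {2, 3, 5, 7, 11, 23, ∞}.
(a,b)_23: α=1, u≡21; β=4, v≡7 (mod 23); (21|23)=-1, (7|23)=-1; sign (−1)^0·-1^4·-1^1 = -1.
(a,b)_3: α=1, u≡2; β=1, v≡1 (mod 3); (2|3)=-1, (1|3)=+1; sign (−1)^1·-1^1·+1^1 = +1.
(a,b)_∞: sgn(-5313)=−, sgn(21)=+, so +1.
(a,b)_11: α=1, u≡5; β=4, v≡10 (mod 11); (5|11)=+1, (10|11)=-1; sign (−1)^0·+1^4·-1^1 = -1.
(a,b)_7: α=1, u≡4; β=3, v≡3 (mod 7); (4|7)=+1, (3|7)=-1; sign (−1)^1·+1^3·-1^1 = +1.
(a,b)_5: α=-2, u≡3; β=2, v≡1 (mod 5); (3|5)=-1, (1|5)=+1; sign (−1)^0·-1^2·+1^-2 = +1.
(a,b)_2: α=2, β=-2; u≡7, v≡5 (mod 8); ε(u)ε(v)=1·0, αω(v)=2·1, βω(u)=-2·0; sum ≡ 0  ⇒  +1.
(-5313, 21 / ℚ) ramifies at {11, 23}: a division algebra.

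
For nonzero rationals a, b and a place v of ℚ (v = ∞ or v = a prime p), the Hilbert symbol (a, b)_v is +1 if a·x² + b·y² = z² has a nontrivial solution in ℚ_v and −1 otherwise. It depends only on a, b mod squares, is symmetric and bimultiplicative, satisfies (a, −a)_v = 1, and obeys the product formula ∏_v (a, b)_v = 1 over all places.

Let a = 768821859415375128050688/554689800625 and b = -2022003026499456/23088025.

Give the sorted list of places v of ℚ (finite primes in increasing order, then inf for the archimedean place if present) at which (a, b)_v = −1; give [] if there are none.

Mod squares: a ≡ 6783, b ≡ -286. Check v ∈ {∞, 2, 3, 5, 7, 11, 13, 17, 19, 31}.
v=7: a=7^9·(≡5), b=7^6·(≡1) mod 7; (5|7)=-1, (1|7)=+1; (−1)^{9·6·3}·(-1)^6·(+1)^9 = +1.
v=11: a=11^2·(≡8), b=11^1·(≡8) mod 11; (8|11)=-1, (8|11)=-1; (−1)^{2·1·5}·(-1)^1·(-1)^2 = -1.
v=19: a=19^3·(≡3), b=19^2·(≡13) mod 19; (3|19)=-1, (13|19)=-1; (−1)^{3·2·9}·(-1)^2·(-1)^3 = -1.
v=2: v_2(a)=10, v_2(b)=7; units ≡ 7, 1 (mod 8); ε·ε+αω+βω = 1·0+10·0+7·0 ≡ 0  ⇒  (a,b)_2 = +1.
v=31: a=31^-6·(≡16), b=31^-4·(≡29) mod 31; (16|31)=+1, (29|31)=-1; (−1)^{-6·-4·15}·(+1)^-4·(-1)^-6 = +1.
v=3: a=3^3·(≡2), b=3^2·(≡2) mod 3; (2|3)=-1, (2|3)=-1; (−1)^{3·2·1}·(-1)^2·(-1)^3 = -1.
v=17: a=17^3·(≡16), b=17^2·(≡11) mod 17; (16|17)=+1, (11|17)=-1; (−1)^{3·2·8}·(+1)^2·(-1)^3 = -1.
v=13: a=13^2·(≡12), b=13^1·(≡12) mod 13; (12|13)=+1, (12|13)=+1; (−1)^{2·1·6}·(+1)^1·(+1)^2 = +1.
v=5: a=5^-4·(≡3), b=5^-2·(≡4) mod 5; (3|5)=-1, (4|5)=+1; (−1)^{-4·-2·2}·(-1)^-2·(+1)^-4 = +1.
v=∞: 6783 > 0 and -286 < 0  ⇒  (a,b)_∞ = +1.
|Ram(6783, -286)| = 4, even; anisotropic at {3, 11, 17, 19}.

[3, 11, 17, 19]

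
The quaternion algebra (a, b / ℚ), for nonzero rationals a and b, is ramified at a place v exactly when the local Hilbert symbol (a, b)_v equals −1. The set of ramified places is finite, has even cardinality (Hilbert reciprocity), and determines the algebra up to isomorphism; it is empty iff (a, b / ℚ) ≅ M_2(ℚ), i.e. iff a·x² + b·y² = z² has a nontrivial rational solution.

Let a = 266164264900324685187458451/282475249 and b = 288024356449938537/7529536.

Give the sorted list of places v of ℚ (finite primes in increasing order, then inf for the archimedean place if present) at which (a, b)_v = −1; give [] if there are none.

[3, 11, 17, 19]

(a, b) ≡ (10659, 57) mod (ℚ^×)²; places V = {2, 3, 7, 11, 13, 17, 19, ∞}.
(a,b)_7: α=-10, u≡6; β=-6, v≡2 (mod 7); (6|7)=-1, (2|7)=+1; sign (−1)^0·-1^-6·+1^-10 = +1.
(a,b)_19: α=7, u≡12; β=5, v≡8 (mod 19); (12|19)=-1, (8|19)=-1; sign (−1)^1·-1^5·-1^7 = -1.
(a,b)_17: α=3, u≡15; β=2, v≡6 (mod 17); (15|17)=+1, (6|17)=-1; sign (−1)^0·+1^2·-1^3 = -1.
(a,b)_2: α=0, β=-6; u≡3, v≡1 (mod 8); ε(u)ε(v)=1·0, αω(v)=0·0, βω(u)=-6·1; sum ≡ 0  ⇒  +1.
(a,b)_3: α=13, u≡1; β=9, v≡1 (mod 3); (1|3)=+1, (1|3)=+1; sign (−1)^1·+1^9·+1^13 = -1.
(a,b)_11: α=3, u≡9; β=2, v≡6 (mod 11); (9|11)=+1, (6|11)=-1; sign (−1)^0·+1^2·-1^3 = -1.
(a,b)_∞: sgn(10659)=+, sgn(57)=+, so +1.
(a,b)_13: α=4, u≡3; β=2, v≡11 (mod 13); (3|13)=+1, (11|13)=-1; sign (−1)^0·+1^2·-1^4 = +1.
(10659, 57 / ℚ) ramifies at {3, 11, 17, 19}: a division algebra.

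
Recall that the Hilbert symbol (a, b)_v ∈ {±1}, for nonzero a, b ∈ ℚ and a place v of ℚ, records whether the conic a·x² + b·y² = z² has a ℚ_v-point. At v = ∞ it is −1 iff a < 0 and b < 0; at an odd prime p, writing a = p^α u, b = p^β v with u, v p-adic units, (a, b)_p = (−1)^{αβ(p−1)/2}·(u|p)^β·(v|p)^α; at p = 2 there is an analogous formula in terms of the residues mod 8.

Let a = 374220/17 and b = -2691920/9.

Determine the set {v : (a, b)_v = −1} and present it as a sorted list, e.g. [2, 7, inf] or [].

[2, 5, 7, 19]

Mod squares: a ≡ 19635, b ≡ -168245. Check v ∈ {∞, 2, 3, 5, 7, 11, 17, 19, 23}.
v=11: a=11^1·(≡5), b=11^1·(≡7) mod 11; (5|11)=+1, (7|11)=-1; (−1)^{1·1·5}·(+1)^1·(-1)^1 = +1.
v=5: a=5^1·(≡2), b=5^1·(≡4) mod 5; (2|5)=-1, (4|5)=+1; (−1)^{1·1·2}·(-1)^1·(+1)^1 = -1.
v=17: a=17^-1·(≡16), b=17^0·(≡9) mod 17; (16|17)=+1, (9|17)=+1; (−1)^{-1·0·8}·(+1)^0·(+1)^-1 = +1.
v=∞: 19635 > 0 and -168245 < 0  ⇒  (a,b)_∞ = +1.
v=7: a=7^1·(≡5), b=7^1·(≡3) mod 7; (5|7)=-1, (3|7)=-1; (−1)^{1·1·3}·(-1)^1·(-1)^1 = -1.
v=23: a=23^0·(≡6), b=23^1·(≡11) mod 23; (6|23)=+1, (11|23)=-1; (−1)^{0·1·11}·(+1)^1·(-1)^0 = +1.
v=3: a=3^5·(≡2), b=3^-2·(≡1) mod 3; (2|3)=-1, (1|3)=+1; (−1)^{5·-2·1}·(-1)^-2·(+1)^5 = +1.
v=2: v_2(a)=2, v_2(b)=4; units ≡ 3, 3 (mod 8); ε·ε+αω+βω = 1·1+2·1+4·1 ≡ 1  ⇒  (a,b)_2 = -1.
v=19: a=19^0·(≡2), b=19^1·(≡13) mod 19; (2|19)=-1, (13|19)=-1; (−1)^{0·1·9}·(-1)^1·(-1)^0 = -1.
|Ram(19635, -168245)| = 4, even; anisotropic at {2, 5, 7, 19}.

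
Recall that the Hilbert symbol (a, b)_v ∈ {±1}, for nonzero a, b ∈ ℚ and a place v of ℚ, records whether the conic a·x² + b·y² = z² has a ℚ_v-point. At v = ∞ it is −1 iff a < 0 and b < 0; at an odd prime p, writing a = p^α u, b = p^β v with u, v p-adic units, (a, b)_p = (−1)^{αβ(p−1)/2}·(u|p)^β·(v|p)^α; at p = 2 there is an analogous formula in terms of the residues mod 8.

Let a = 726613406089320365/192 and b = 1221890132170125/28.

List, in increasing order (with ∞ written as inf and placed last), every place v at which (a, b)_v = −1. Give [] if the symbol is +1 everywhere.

(a, b) ≡ (33495, 35) mod (ℚ^×)²; places V = {2, 3, 5, 7, 11, 19, 29, ∞}.
(a,b)_29: α=3, u≡28; β=2, v≡13 (mod 29); (28|29)=+1, (13|29)=+1; sign (−1)^0·+1^2·+1^3 = +1.
(a,b)_5: α=1, u≡4; β=3, v≡2 (mod 5); (4|5)=+1, (2|5)=-1; sign (−1)^0·+1^3·-1^1 = -1.
(a,b)_3: α=-1, u≡2; β=8, v≡2 (mod 3); (2|3)=-1, (2|3)=-1; sign (−1)^0·-1^8·-1^-1 = -1.
(a,b)_19: α=2, u≡1; β=0, v≡5 (mod 19); (1|19)=+1, (5|19)=+1; sign (−1)^0·+1^0·+1^2 = +1.
(a,b)_2: α=-6, β=-2; u≡7, v≡3 (mod 8); ε(u)ε(v)=1·1, αω(v)=-6·1, βω(u)=-2·0; sum ≡ 1  ⇒  -1.
(a,b)_7: α=1, u≡2; β=-1, v≡3 (mod 7); (2|7)=+1, (3|7)=-1; sign (−1)^1·+1^-1·-1^1 = +1.
(a,b)_∞: sgn(33495)=+, sgn(35)=+, so +1.
(a,b)_11: α=9, u≡5; β=6, v≡2 (mod 11); (5|11)=+1, (2|11)=-1; sign (−1)^0·+1^6·-1^9 = -1.
Ram(33495, 35) = {2, 3, 5, 11}; no ℚ_2-point on the conic.

[2, 3, 5, 11]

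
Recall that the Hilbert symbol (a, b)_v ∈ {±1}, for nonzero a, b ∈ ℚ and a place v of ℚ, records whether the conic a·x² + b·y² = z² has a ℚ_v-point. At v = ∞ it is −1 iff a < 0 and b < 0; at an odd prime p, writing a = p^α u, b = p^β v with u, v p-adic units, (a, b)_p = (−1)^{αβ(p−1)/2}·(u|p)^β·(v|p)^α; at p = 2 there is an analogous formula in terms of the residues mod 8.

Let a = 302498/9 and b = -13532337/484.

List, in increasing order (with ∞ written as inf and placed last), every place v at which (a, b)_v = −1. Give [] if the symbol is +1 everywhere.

Mod squares: a ≡ 302498, b ≡ -8897. Check v ∈ {∞, 2, 3, 7, 11, 13, 17, 31, 41}.
v=2: v_2(a)=1, v_2(b)=-2; units ≡ 1, 7 (mod 8); ε·ε+αω+βω = 0·1+1·0+-2·0 ≡ 0  ⇒  (a,b)_2 = +1.
v=7: a=7^1·(≡5), b=7^1·(≡6) mod 7; (5|7)=-1, (6|7)=-1; (−1)^{1·1·3}·(-1)^1·(-1)^1 = -1.
v=13: a=13^0·(≡3), b=13^2·(≡11) mod 13; (3|13)=+1, (11|13)=-1; (−1)^{0·2·6}·(+1)^2·(-1)^0 = +1.
v=11: a=11^0·(≡1), b=11^-2·(≡7) mod 11; (1|11)=+1, (7|11)=-1; (−1)^{0·-2·5}·(+1)^-2·(-1)^0 = +1.
v=3: a=3^-2·(≡2), b=3^2·(≡1) mod 3; (2|3)=-1, (1|3)=+1; (−1)^{-2·2·1}·(-1)^2·(+1)^-2 = +1.
v=17: a=17^1·(≡7), b=17^0·(≡11) mod 17; (7|17)=-1, (11|17)=-1; (−1)^{1·0·8}·(-1)^0·(-1)^1 = -1.
v=∞: 302498 > 0 and -8897 < 0  ⇒  (a,b)_∞ = +1.
v=41: a=41^1·(≡18), b=41^1·(≡6) mod 41; (18|41)=+1, (6|41)=-1; (−1)^{1·1·20}·(+1)^1·(-1)^1 = -1.
v=31: a=31^1·(≡13), b=31^1·(≡22) mod 31; (13|31)=-1, (22|31)=-1; (−1)^{1·1·15}·(-1)^1·(-1)^1 = -1.
Ram(302498, -8897) = {7, 17, 31, 41}; no ℚ_7-point on the conic.

[7, 17, 31, 41]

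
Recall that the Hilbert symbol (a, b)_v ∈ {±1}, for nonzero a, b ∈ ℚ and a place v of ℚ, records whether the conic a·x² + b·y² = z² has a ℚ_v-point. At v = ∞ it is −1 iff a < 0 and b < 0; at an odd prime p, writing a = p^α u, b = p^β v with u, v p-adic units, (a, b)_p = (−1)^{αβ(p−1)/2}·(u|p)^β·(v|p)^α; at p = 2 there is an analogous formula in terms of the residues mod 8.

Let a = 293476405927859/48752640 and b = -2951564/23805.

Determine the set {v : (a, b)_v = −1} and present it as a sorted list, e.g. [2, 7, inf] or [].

[5, 11]

(a, b) ≡ (110, -55) mod (ℚ^×)²; places V = {2, 3, 5, 7, 11, 23, 37, ∞}.
(a,b)_2: α=-11, β=2; u≡7, v≡1 (mod 8); ε(u)ε(v)=1·0, αω(v)=-11·0, βω(u)=2·0; sum ≡ 0  ⇒  +1.
(a,b)_23: α=-2, u≡3; β=-2, v≡20 (mod 23); (3|23)=+1, (20|23)=-1; sign (−1)^0·+1^-2·-1^-2 = +1.
(a,b)_∞: sgn(110)=+, sgn(-55)=−, so +1.
(a,b)_37: α=4, u≡21; β=2, v≡31 (mod 37); (21|37)=+1, (31|37)=-1; sign (−1)^0·+1^2·-1^4 = +1.
(a,b)_3: α=-2, u≡2; β=-2, v≡2 (mod 3); (2|3)=-1, (2|3)=-1; sign (−1)^0·-1^-2·-1^-2 = +1.
(a,b)_11: α=3, u≡6; β=1, v≡10 (mod 11); (6|11)=-1, (10|11)=-1; sign (−1)^1·-1^1·-1^3 = -1.
(a,b)_5: α=-1, u≡3; β=-1, v≡1 (mod 5); (3|5)=-1, (1|5)=+1; sign (−1)^0·-1^-1·+1^-1 = -1.
(a,b)_7: α=6, u≡5; β=2, v≡4 (mod 7); (5|7)=-1, (4|7)=+1; sign (−1)^0·-1^2·+1^6 = +1.
|Ram(110, -55)| = 2, even; anisotropic at {5, 11}.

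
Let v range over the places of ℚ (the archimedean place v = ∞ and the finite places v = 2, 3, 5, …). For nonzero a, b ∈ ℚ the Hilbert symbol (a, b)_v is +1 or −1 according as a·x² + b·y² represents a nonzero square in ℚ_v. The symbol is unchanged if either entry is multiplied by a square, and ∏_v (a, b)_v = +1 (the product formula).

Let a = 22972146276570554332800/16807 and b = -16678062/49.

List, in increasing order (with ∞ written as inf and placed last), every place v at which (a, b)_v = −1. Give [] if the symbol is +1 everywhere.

[2, 7]

Mod squares: a ≡ 13007414, b ≡ -2542. Check v ∈ {∞, 2, 3, 5, 7, 17, 31, 41, 43}.
v=∞: 13007414 > 0 and -2542 < 0  ⇒  (a,b)_∞ = +1.
v=2: v_2(a)=7, v_2(b)=1; units ≡ 3, 1 (mod 8); ε·ε+αω+βω = 1·0+7·0+1·1 ≡ 1  ⇒  (a,b)_2 = -1.
v=7: a=7^-5·(≡6), b=7^-2·(≡5) mod 7; (6|7)=-1, (5|7)=-1; (−1)^{-5·-2·3}·(-1)^-2·(-1)^-5 = -1.
v=5: a=5^2·(≡1), b=5^0·(≡2) mod 5; (1|5)=+1, (2|5)=-1; (−1)^{2·0·2}·(+1)^0·(-1)^2 = +1.
v=17: a=17^1·(≡3), b=17^0·(≡4) mod 17; (3|17)=-1, (4|17)=+1; (−1)^{1·0·8}·(-1)^0·(+1)^1 = +1.
v=31: a=31^3·(≡1), b=31^1·(≡26) mod 31; (1|31)=+1, (26|31)=-1; (−1)^{3·1·15}·(+1)^1·(-1)^3 = +1.
v=3: a=3^14·(≡2), b=3^8·(≡2) mod 3; (2|3)=-1, (2|3)=-1; (−1)^{14·8·1}·(-1)^8·(-1)^14 = +1.
v=41: a=41^3·(≡16), b=41^1·(≡23) mod 41; (16|41)=+1, (23|41)=+1; (−1)^{3·1·20}·(+1)^1·(+1)^3 = +1.
v=43: a=43^1·(≡15), b=43^0·(≡15) mod 43; (15|43)=+1, (15|43)=+1; (−1)^{1·0·21}·(+1)^0·(+1)^1 = +1.
(13007414, -2542 / ℚ) ramifies at {2, 7}: a division algebra.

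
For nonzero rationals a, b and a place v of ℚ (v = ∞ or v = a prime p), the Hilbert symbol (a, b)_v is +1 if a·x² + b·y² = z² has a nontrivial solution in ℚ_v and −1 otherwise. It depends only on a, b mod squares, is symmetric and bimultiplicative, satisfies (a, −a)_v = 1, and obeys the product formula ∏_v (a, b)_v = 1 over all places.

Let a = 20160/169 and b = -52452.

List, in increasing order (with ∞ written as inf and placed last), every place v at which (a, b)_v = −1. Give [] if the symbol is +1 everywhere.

[2, 5, 7, 47]

(a, b) ≡ (35, -1457) mod (ℚ^×)²; places V = {2, 3, 5, 7, 13, 31, 47, ∞}.
(a,b)_7: α=1, u≡3; β=0, v≡6 (mod 7); (3|7)=-1, (6|7)=-1; sign (−1)^0·-1^0·-1^1 = -1.
(a,b)_3: α=2, u≡2; β=2, v≡1 (mod 3); (2|3)=-1, (1|3)=+1; sign (−1)^0·-1^2·+1^2 = +1.
(a,b)_13: α=-2, u≡10; β=0, v≡3 (mod 13); (10|13)=+1, (3|13)=+1; sign (−1)^0·+1^0·+1^-2 = +1.
(a,b)_47: α=0, u≡15; β=1, v≡12 (mod 47); (15|47)=-1, (12|47)=+1; sign (−1)^0·-1^1·+1^0 = -1.
(a,b)_∞: sgn(35)=+, sgn(-1457)=−, so +1.
(a,b)_5: α=1, u≡3; β=0, v≡3 (mod 5); (3|5)=-1, (3|5)=-1; sign (−1)^0·-1^0·-1^1 = -1.
(a,b)_31: α=0, u≡14; β=1, v≡13 (mod 31); (14|31)=+1, (13|31)=-1; sign (−1)^0·+1^1·-1^0 = +1.
(a,b)_2: α=6, β=2; u≡3, v≡7 (mod 8); ε(u)ε(v)=1·1, αω(v)=6·0, βω(u)=2·1; sum ≡ 1  ⇒  -1.
Ram(35, -1457) = {2, 5, 7, 47}; no ℚ_2-point on the conic.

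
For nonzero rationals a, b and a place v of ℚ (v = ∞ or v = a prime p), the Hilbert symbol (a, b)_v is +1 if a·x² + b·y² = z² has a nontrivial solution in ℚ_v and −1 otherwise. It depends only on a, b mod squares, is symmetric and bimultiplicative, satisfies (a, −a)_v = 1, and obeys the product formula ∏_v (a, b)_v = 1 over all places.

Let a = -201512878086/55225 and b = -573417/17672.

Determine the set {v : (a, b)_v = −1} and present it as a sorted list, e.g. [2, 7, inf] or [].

Mod squares: a ≡ -7055526, b ≡ -754. Check v ∈ {∞, 2, 3, 5, 13, 23, 29, 41, 43, 47}.
v=3: a=3^1·(≡2), b=3^2·(≡2) mod 3; (2|3)=-1, (2|3)=-1; (−1)^{1·2·1}·(-1)^2·(-1)^1 = -1.
v=∞: -7055526 < 0 and -754 < 0  ⇒  (a,b)_∞ = -1.
v=13: a=13^4·(≡3), b=13^3·(≡5) mod 13; (3|13)=+1, (5|13)=-1; (−1)^{4·3·6}·(+1)^3·(-1)^4 = +1.
v=29: a=29^1·(≡9), b=29^1·(≡11) mod 29; (9|29)=+1, (11|29)=-1; (−1)^{1·1·14}·(+1)^1·(-1)^1 = -1.
v=43: a=43^1·(≡24), b=43^0·(≡12) mod 43; (24|43)=+1, (12|43)=-1; (−1)^{1·0·21}·(+1)^0·(-1)^1 = -1.
v=47: a=47^-2·(≡35), b=47^-2·(≡39) mod 47; (35|47)=-1, (39|47)=-1; (−1)^{-2·-2·23}·(-1)^-2·(-1)^-2 = +1.
v=5: a=5^-2·(≡1), b=5^0·(≡4) mod 5; (1|5)=+1, (4|5)=+1; (−1)^{-2·0·2}·(+1)^0·(+1)^-2 = +1.
v=23: a=23^1·(≡16), b=23^0·(≡11) mod 23; (16|23)=+1, (11|23)=-1; (−1)^{1·0·11}·(+1)^0·(-1)^1 = -1.
v=41: a=41^1·(≡10), b=41^0·(≡9) mod 41; (10|41)=+1, (9|41)=+1; (−1)^{1·0·20}·(+1)^0·(+1)^1 = +1.
v=2: v_2(a)=1, v_2(b)=-3; units ≡ 5, 7 (mod 8); ε·ε+αω+βω = 0·1+1·0+-3·1 ≡ 1  ⇒  (a,b)_2 = -1.
Ram(-7055526, -754) = {2, 3, 23, 29, 43, ∞}; no ℚ_2-point on the conic.

[2, 3, 23, 29, 43, inf]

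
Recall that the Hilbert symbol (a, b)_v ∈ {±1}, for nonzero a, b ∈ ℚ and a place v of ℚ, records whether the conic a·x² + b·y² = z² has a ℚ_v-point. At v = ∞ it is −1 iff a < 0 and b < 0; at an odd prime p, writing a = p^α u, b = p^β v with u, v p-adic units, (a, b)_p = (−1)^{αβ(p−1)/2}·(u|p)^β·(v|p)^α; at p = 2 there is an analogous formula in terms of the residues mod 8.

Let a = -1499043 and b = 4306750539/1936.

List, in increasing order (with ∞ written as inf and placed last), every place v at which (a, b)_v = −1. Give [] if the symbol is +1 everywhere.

(a, b) ≡ (-5187, 88179) mod (ℚ^×)²; places V = {2, 3, 7, 11, 13, 17, 19, ∞}.
(a,b)_∞: sgn(-5187)=−, sgn(88179)=+, so +1.
(a,b)_17: α=2, u≡15; β=3, v≡1 (mod 17); (15|17)=+1, (1|17)=+1; sign (−1)^0·+1^3·+1^2 = +1.
(a,b)_2: α=0, β=-4; u≡5, v≡3 (mod 8); ε(u)ε(v)=0·1, αω(v)=0·1, βω(u)=-4·1; sum ≡ 0  ⇒  +1.
(a,b)_13: α=1, u≡12; β=3, v≡9 (mod 13); (12|13)=+1, (9|13)=+1; sign (−1)^0·+1^3·+1^1 = +1.
(a,b)_3: α=1, u≡2; β=1, v≡2 (mod 3); (2|3)=-1, (2|3)=-1; sign (−1)^1·-1^1·-1^1 = -1.
(a,b)_7: α=1, u≡2; β=1, v≡2 (mod 7); (2|7)=+1, (2|7)=+1; sign (−1)^1·+1^1·+1^1 = -1.
(a,b)_11: α=0, u≡4; β=-2, v≡5 (mod 11); (4|11)=+1, (5|11)=+1; sign (−1)^0·+1^-2·+1^0 = +1.
(a,b)_19: α=1, u≡10; β=1, v≡1 (mod 19); (10|19)=-1, (1|19)=+1; sign (−1)^1·-1^1·+1^1 = +1.
(-5187, 88179 / ℚ) ramifies at {3, 7}: a division algebra.

[3, 7]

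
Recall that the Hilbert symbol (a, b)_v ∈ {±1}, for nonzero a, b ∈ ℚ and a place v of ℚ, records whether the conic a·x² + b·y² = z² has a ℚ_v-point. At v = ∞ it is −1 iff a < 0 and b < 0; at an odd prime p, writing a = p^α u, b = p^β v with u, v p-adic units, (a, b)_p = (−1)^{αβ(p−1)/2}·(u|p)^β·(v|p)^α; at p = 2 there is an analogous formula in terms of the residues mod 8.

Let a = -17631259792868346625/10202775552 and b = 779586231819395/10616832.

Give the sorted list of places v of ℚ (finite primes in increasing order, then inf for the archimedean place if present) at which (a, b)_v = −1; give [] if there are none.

[5, 7, 11, 17]

(a, b) ≡ (-770, 24310) mod (ℚ^×)²; places V = {2, 3, 5, 7, 11, 13, 17, 23, 31, ∞}.
(a,b)_13: α=6, u≡10; β=3, v≡11 (mod 13); (10|13)=+1, (11|13)=-1; sign (−1)^0·+1^3·-1^6 = +1.
(a,b)_2: α=-17, β=-17; u≡7, v≡3 (mod 8); ε(u)ε(v)=1·1, αω(v)=-17·1, βω(u)=-17·0; sum ≡ 0  ⇒  +1.
(a,b)_11: α=5, u≡8; β=5, v≡2 (mod 11); (8|11)=-1, (2|11)=-1; sign (−1)^1·-1^5·-1^5 = -1.
(a,b)_∞: sgn(-770)=−, sgn(24310)=+, so +1.
(a,b)_17: α=0, u≡12; β=1, v≡15 (mod 17); (12|17)=-1, (15|17)=+1; sign (−1)^0·-1^1·+1^0 = -1.
(a,b)_5: α=3, u≡1; β=1, v≡2 (mod 5); (1|5)=+1, (2|5)=-1; sign (−1)^0·+1^1·-1^3 = -1.
(a,b)_7: α=3, u≡2; β=2, v≡3 (mod 7); (2|7)=+1, (3|7)=-1; sign (−1)^0·+1^2·-1^3 = -1.
(a,b)_31: α=-2, u≡8; β=0, v≡11 (mod 31); (8|31)=+1, (11|31)=-1; sign (−1)^0·+1^0·-1^-2 = +1.
(a,b)_23: α=2, u≡2; β=2, v≡21 (mod 23); (2|23)=+1, (21|23)=-1; sign (−1)^0·+1^2·-1^2 = +1.
(a,b)_3: α=-4, u≡1; β=-4, v≡1 (mod 3); (1|3)=+1, (1|3)=+1; sign (−1)^0·+1^-4·+1^-4 = +1.
|Ram(-770, 24310)| = 4, even; anisotropic at {5, 7, 11, 17}.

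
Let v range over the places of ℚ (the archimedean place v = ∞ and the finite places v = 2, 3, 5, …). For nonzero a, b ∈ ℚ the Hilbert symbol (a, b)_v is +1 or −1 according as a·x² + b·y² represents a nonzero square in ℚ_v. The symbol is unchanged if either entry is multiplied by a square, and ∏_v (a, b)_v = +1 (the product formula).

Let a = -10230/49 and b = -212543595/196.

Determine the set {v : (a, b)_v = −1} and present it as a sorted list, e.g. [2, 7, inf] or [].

[2, 3, 11, inf]

(a, b) ≡ (-10230, -32395) mod (ℚ^×)²; places V = {2, 3, 5, 7, 11, 19, 31, ∞}.
(a,b)_11: α=1, u≡1; β=1, v≡9 (mod 11); (1|11)=+1, (9|11)=+1; sign (−1)^1·+1^1·+1^1 = -1.
(a,b)_19: α=0, u≡1; β=1, v≡5 (mod 19); (1|19)=+1, (5|19)=+1; sign (−1)^0·+1^1·+1^0 = +1.
(a,b)_5: α=1, u≡1; β=1, v≡1 (mod 5); (1|5)=+1, (1|5)=+1; sign (−1)^0·+1^1·+1^1 = +1.
(a,b)_3: α=1, u≡1; β=8, v≡2 (mod 3); (1|3)=+1, (2|3)=-1; sign (−1)^0·+1^8·-1^1 = -1.
(a,b)_7: α=-2, u≡4; β=-2, v≡4 (mod 7); (4|7)=+1, (4|7)=+1; sign (−1)^0·+1^-2·+1^-2 = +1.
(a,b)_∞: sgn(-10230)=−, sgn(-32395)=−, so -1.
(a,b)_31: α=1, u≡23; β=1, v≡18 (mod 31); (23|31)=-1, (18|31)=+1; sign (−1)^1·-1^1·+1^1 = +1.
(a,b)_2: α=1, β=-2; u≡5, v≡5 (mod 8); ε(u)ε(v)=0·0, αω(v)=1·1, βω(u)=-2·1; sum ≡ 1  ⇒  -1.
Ram(-10230, -32395) = {2, 3, 11, ∞}; no ℚ_2-point on the conic.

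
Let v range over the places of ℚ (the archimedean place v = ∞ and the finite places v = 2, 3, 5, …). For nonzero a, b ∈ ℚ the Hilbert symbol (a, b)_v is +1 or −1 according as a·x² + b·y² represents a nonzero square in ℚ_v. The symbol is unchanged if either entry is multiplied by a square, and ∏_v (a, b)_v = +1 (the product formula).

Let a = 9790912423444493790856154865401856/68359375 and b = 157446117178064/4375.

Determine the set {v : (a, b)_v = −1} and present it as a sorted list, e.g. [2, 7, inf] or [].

Mod squares: a ≡ 22533, b ≡ 2460563. Check v ∈ {∞, 2, 3, 5, 7, 11, 13, 17, 23, 29, 31, 37}.
v=3: a=3^5·(≡2), b=3^0·(≡2) mod 3; (2|3)=-1, (2|3)=-1; (−1)^{5·0·1}·(-1)^0·(-1)^5 = -1.
v=17: a=17^2·(≡16), b=17^1·(≡15) mod 17; (16|17)=+1, (15|17)=+1; (−1)^{2·1·8}·(+1)^1·(+1)^2 = +1.
v=31: a=31^2·(≡30), b=31^1·(≡21) mod 31; (30|31)=-1, (21|31)=-1; (−1)^{2·1·15}·(-1)^1·(-1)^2 = -1.
v=2: v_2(a)=16, v_2(b)=4; units ≡ 5, 3 (mod 8); ε·ε+αω+βω = 0·1+16·1+4·1 ≡ 0  ⇒  (a,b)_2 = +1.
v=5: a=5^-10·(≡3), b=5^-4·(≡2) mod 5; (3|5)=-1, (2|5)=-1; (−1)^{-10·-4·2}·(-1)^-4·(-1)^-10 = +1.
v=7: a=7^-1·(≡6), b=7^-1·(≡4) mod 7; (6|7)=-1, (4|7)=+1; (−1)^{-1·-1·3}·(-1)^-1·(+1)^-1 = +1.
v=∞: 22533 > 0 and 2460563 > 0  ⇒  (a,b)_∞ = +1.
v=37: a=37^5·(≡17), b=37^2·(≡30) mod 37; (17|37)=-1, (30|37)=+1; (−1)^{5·2·18}·(-1)^2·(+1)^5 = +1.
v=29: a=29^3·(≡25), b=29^1·(≡9) mod 29; (25|29)=+1, (9|29)=+1; (−1)^{3·1·14}·(+1)^1·(+1)^3 = +1.
v=23: a=23^2·(≡2), b=23^1·(≡3) mod 23; (2|23)=+1, (3|23)=+1; (−1)^{2·1·11}·(+1)^1·(+1)^2 = +1.
v=13: a=13^2·(≡3), b=13^2·(≡10) mod 13; (3|13)=+1, (10|13)=+1; (−1)^{2·2·6}·(+1)^2·(+1)^2 = +1.
v=11: a=11^4·(≡4), b=11^2·(≡6) mod 11; (4|11)=+1, (6|11)=-1; (−1)^{4·2·5}·(+1)^2·(-1)^4 = +1.
(22533, 2460563 / ℚ) ramifies at {3, 31}: a division algebra.

[3, 31]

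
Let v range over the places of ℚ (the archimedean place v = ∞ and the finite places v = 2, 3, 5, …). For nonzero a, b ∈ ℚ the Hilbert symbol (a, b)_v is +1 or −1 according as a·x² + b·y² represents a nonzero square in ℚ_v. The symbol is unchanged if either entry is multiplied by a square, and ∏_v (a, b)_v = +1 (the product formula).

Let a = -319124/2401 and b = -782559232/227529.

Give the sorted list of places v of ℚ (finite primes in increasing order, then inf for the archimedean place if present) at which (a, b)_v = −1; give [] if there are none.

[7, 13, 17, inf]

Mod squares: a ≡ -221, b ≡ -4522. Check v ∈ {∞, 2, 3, 7, 13, 17, 19, 53}.
v=3: a=3^0·(≡1), b=3^-4·(≡2) mod 3; (1|3)=+1, (2|3)=-1; (−1)^{0·-4·1}·(+1)^-4·(-1)^0 = +1.
v=19: a=19^2·(≡4), b=19^1·(≡9) mod 19; (4|19)=+1, (9|19)=+1; (−1)^{2·1·9}·(+1)^1·(+1)^2 = +1.
v=17: a=17^1·(≡16), b=17^1·(≡10) mod 17; (16|17)=+1, (10|17)=-1; (−1)^{1·1·8}·(+1)^1·(-1)^1 = -1.
v=∞: -221 < 0 and -4522 < 0  ⇒  (a,b)_∞ = -1.
v=53: a=53^0·(≡49), b=53^-2·(≡52) mod 53; (49|53)=+1, (52|53)=+1; (−1)^{0·-2·26}·(+1)^-2·(+1)^0 = +1.
v=7: a=7^-4·(≡6), b=7^1·(≡3) mod 7; (6|7)=-1, (3|7)=-1; (−1)^{-4·1·3}·(-1)^1·(-1)^-4 = -1.
v=13: a=13^1·(≡1), b=13^2·(≡11) mod 13; (1|13)=+1, (11|13)=-1; (−1)^{1·2·6}·(+1)^2·(-1)^1 = -1.
v=2: v_2(a)=2, v_2(b)=11; units ≡ 3, 3 (mod 8); ε·ε+αω+βω = 1·1+2·1+11·1 ≡ 0  ⇒  (a,b)_2 = +1.
(-221, -4522 / ℚ) ramifies at {7, 13, 17, ∞}: a division algebra.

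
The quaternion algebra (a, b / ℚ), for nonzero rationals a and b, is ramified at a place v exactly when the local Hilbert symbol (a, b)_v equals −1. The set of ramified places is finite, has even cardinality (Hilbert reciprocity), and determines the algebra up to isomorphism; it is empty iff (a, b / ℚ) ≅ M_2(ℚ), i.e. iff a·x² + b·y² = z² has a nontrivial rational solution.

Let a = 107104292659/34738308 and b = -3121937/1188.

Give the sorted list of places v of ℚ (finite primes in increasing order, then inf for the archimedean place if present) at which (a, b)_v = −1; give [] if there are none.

Mod squares: a ≡ 3003, b ≡ -12441. Check v ∈ {∞, 2, 3, 7, 11, 13, 19, 29}.
v=29: a=29^2·(≡13), b=29^1·(≡5) mod 29; (13|29)=+1, (5|29)=+1; (−1)^{2·1·14}·(+1)^1·(+1)^2 = +1.
v=19: a=19^-2·(≡9), b=19^0·(≡1) mod 19; (9|19)=+1, (1|19)=+1; (−1)^{-2·0·9}·(+1)^0·(+1)^-2 = +1.
v=7: a=7^3·(≡2), b=7^2·(≡3) mod 7; (2|7)=+1, (3|7)=-1; (−1)^{3·2·3}·(+1)^2·(-1)^3 = -1.
v=∞: 3003 > 0 and -12441 < 0  ⇒  (a,b)_∞ = +1.
v=13: a=13^5·(≡12), b=13^3·(≡7) mod 13; (12|13)=+1, (7|13)=-1; (−1)^{5·3·6}·(+1)^3·(-1)^5 = -1.
v=2: v_2(a)=-2, v_2(b)=-2; units ≡ 3, 7 (mod 8); ε·ε+αω+βω = 1·1+-2·0+-2·1 ≡ 1  ⇒  (a,b)_2 = -1.
v=11: a=11^-1·(≡9), b=11^-1·(≡8) mod 11; (9|11)=+1, (8|11)=-1; (−1)^{-1·-1·5}·(+1)^-1·(-1)^-1 = +1.
v=3: a=3^-7·(≡2), b=3^-3·(≡2) mod 3; (2|3)=-1, (2|3)=-1; (−1)^{-7·-3·1}·(-1)^-3·(-1)^-7 = -1.
Ram(3003, -12441) = {2, 3, 7, 13}; no ℚ_2-point on the conic.

[2, 3, 7, 13]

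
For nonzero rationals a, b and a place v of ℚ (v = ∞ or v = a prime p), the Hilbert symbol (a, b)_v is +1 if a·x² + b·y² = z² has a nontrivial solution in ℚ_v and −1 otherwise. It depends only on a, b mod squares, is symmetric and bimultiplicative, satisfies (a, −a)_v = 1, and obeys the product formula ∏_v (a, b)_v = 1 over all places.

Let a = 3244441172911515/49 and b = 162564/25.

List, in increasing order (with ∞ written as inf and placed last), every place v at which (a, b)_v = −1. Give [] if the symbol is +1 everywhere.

[3, 19, 29, 31]

(a, b) ≡ (1964315, 40641) mod (ℚ^×)²; places V = {2, 3, 5, 7, 19, 23, 29, 31, ∞}.
(a,b)_3: α=2, u≡2; β=1, v≡2 (mod 3); (2|3)=-1, (2|3)=-1; sign (−1)^0·-1^1·-1^2 = -1.
(a,b)_19: α=3, u≡9; β=1, v≡1 (mod 19); (9|19)=+1, (1|19)=+1; sign (−1)^1·+1^1·+1^3 = -1.
(a,b)_7: α=-2, u≡3; β=0, v≡6 (mod 7); (3|7)=-1, (6|7)=-1; sign (−1)^0·-1^0·-1^-2 = +1.
(a,b)_2: α=0, β=2; u≡3, v≡1 (mod 8); ε(u)ε(v)=1·0, αω(v)=0·0, βω(u)=2·1; sum ≡ 0  ⇒  +1.
(a,b)_29: α=1, u≡28; β=0, v≡17 (mod 29); (28|29)=+1, (17|29)=-1; sign (−1)^0·+1^0·-1^1 = -1.
(a,b)_5: α=1, u≡2; β=-2, v≡4 (mod 5); (2|5)=-1, (4|5)=+1; sign (−1)^0·-1^-2·+1^1 = +1.
(a,b)_23: α=3, u≡9; β=1, v≡15 (mod 23); (9|23)=+1, (15|23)=-1; sign (−1)^1·+1^1·-1^3 = +1.
(a,b)_31: α=3, u≡20; β=1, v≡25 (mod 31); (20|31)=+1, (25|31)=+1; sign (−1)^1·+1^1·+1^3 = -1.
(a,b)_∞: sgn(1964315)=+, sgn(40641)=+, so +1.
|Ram(1964315, 40641)| = 4, even; anisotropic at {3, 19, 29, 31}.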